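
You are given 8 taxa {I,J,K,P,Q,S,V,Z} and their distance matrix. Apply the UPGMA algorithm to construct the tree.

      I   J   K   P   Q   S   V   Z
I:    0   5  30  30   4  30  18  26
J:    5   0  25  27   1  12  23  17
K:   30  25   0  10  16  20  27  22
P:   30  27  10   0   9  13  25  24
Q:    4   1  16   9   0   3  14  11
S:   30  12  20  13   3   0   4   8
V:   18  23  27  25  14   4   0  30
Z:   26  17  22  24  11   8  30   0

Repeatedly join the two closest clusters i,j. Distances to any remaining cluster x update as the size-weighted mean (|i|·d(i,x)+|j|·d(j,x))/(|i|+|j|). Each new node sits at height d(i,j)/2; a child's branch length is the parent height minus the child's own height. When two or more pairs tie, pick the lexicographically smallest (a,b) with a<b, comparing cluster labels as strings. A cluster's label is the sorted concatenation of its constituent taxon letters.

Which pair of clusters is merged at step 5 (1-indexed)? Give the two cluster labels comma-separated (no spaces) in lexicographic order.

IJQ,SV

1. join J+Q (d=1) ⇒ JQ; edges |J|=1/2, |Q|=1/2
  updated: d(I,JQ)=9/2, d(JQ,K)=41/2, d(JQ,P)=18, d(JQ,S)=15/2, d(JQ,V)=37/2, d(JQ,Z)=14
2. join S+V (d=4) ⇒ SV; edges |S|=2, |V|=2
  updated: d(I,SV)=24, d(JQ,SV)=13, d(K,SV)=47/2, d(P,SV)=19, d(SV,Z)=19
3. join I+JQ (d=9/2) ⇒ IJQ; edges |I|=9/4, |JQ|=7/4
  updated: d(IJQ,K)=71/3, d(IJQ,P)=22, d(IJQ,SV)=50/3, d(IJQ,Z)=18
4. join K+P (d=10) ⇒ KP; edges |K|=5, |P|=5
  updated: d(IJQ,KP)=137/6, d(KP,SV)=85/4, d(KP,Z)=23
5. join IJQ+SV (d=50/3) ⇒ IJQSV; edges |IJQ|=73/12, |SV|=19/3
  updated: d(IJQSV,KP)=111/5, d(IJQSV,Z)=92/5
6. join IJQSV+Z (d=92/5) ⇒ IJQSVZ; edges |IJQSV|=13/15, |Z|=46/5
  updated: d(IJQSVZ,KP)=67/3
7. join IJQSVZ+KP (d=67/3) ⇒ IJKPQSVZ; edges |IJQSVZ|=59/30, |KP|=37/6
final tree: ((((I:9/4,(J:1/2,Q:1/2):7/4):73/12,(S:2,V:2):19/3):13/15,Z:46/5):59/30,(K:5,P:5):37/6)
total length: 2977/60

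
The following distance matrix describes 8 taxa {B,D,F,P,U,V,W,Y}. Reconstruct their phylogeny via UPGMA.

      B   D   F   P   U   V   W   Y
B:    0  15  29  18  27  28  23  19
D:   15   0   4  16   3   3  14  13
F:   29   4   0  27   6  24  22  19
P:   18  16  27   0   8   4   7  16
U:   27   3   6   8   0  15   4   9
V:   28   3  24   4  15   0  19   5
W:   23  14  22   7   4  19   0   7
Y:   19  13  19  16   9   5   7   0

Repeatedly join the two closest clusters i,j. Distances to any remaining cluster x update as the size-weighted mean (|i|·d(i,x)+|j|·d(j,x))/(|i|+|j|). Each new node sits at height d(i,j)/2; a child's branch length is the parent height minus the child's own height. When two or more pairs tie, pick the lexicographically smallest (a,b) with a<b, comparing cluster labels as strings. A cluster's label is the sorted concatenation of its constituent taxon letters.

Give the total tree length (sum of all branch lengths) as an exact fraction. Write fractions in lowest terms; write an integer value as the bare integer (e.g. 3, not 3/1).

2539/56

iteration 1: select D,U (d=3); attach at lengths (3/2, 3/2); label the merged cluster DU
  updated: d(B,DU)=21, d(DU,F)=5, d(DU,P)=12, d(DU,V)=9, d(DU,W)=9, d(DU,Y)=11
iteration 2: select P,V (d=4); attach at lengths (2, 2); label the merged cluster PV
  updated: d(B,PV)=23, d(DU,PV)=21/2, d(F,PV)=51/2, d(PV,W)=13, d(PV,Y)=21/2
iteration 3: select DU,F (d=5); attach at lengths (1, 5/2); label the merged cluster DFU
  updated: d(B,DFU)=71/3, d(DFU,PV)=31/2, d(DFU,W)=40/3, d(DFU,Y)=41/3
iteration 4: select W,Y (d=7); attach at lengths (7/2, 7/2); label the merged cluster WY
  updated: d(B,WY)=21, d(DFU,WY)=27/2, d(PV,WY)=47/4
iteration 5: select PV,WY (d=47/4); attach at lengths (31/8, 19/8); label the merged cluster PVWY
  updated: d(B,PVWY)=22, d(DFU,PVWY)=29/2
iteration 6: select DFU,PVWY (d=29/2); attach at lengths (19/4, 11/8); label the merged cluster DFPUVWY
  updated: d(B,DFPUVWY)=159/7
iteration 7: select B,DFPUVWY (d=159/7); attach at lengths (159/14, 115/28); label the merged cluster BDFPUVWY
final tree: (B:159/14,(((D:3/2,U:3/2):1,F:5/2):19/4,((P:2,V:2):31/8,(W:7/2,Y:7/2):19/8):11/8):115/28)
total length: 2539/56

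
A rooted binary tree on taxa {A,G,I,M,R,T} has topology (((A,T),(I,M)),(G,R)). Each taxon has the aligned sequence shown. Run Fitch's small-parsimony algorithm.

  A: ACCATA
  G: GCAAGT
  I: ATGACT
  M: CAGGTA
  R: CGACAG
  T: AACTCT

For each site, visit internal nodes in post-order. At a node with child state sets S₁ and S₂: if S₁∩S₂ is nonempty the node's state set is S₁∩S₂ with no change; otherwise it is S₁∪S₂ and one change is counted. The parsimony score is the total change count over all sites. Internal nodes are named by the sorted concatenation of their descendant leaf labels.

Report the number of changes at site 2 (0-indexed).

2

AT@0: {A} ∩ {A} = {A} (intersection, +0)
IM@0: {A} ∪ {C} = {A,C} (union, +1)
AIMT@0: {A} ∩ {A,C} = {A} (intersection, +0)
GR@0: {G} ∪ {C} = {C,G} (union, +1)
AGIMRT@0: {A} ∪ {C,G} = {A,C,G} (union, +1)
AT@1: {C} ∪ {A} = {A,C} (union, +1)
IM@1: {T} ∪ {A} = {A,T} (union, +1)
AIMT@1: {A,C} ∩ {A,T} = {A} (intersection, +0)
GR@1: {C} ∪ {G} = {C,G} (union, +1)
AGIMRT@1: {A} ∪ {C,G} = {A,C,G} (union, +1)
AT@2: {C} ∩ {C} = {C} (intersection, +0)
IM@2: {G} ∩ {G} = {G} (intersection, +0)
AIMT@2: {C} ∪ {G} = {C,G} (union, +1)
GR@2: {A} ∩ {A} = {A} (intersection, +0)
AGIMRT@2: {C,G} ∪ {A} = {A,C,G} (union, +1)
AT@3: {A} ∪ {T} = {A,T} (union, +1)
IM@3: {A} ∪ {G} = {A,G} (union, +1)
AIMT@3: {A,T} ∩ {A,G} = {A} (intersection, +0)
GR@3: {A} ∪ {C} = {A,C} (union, +1)
AGIMRT@3: {A} ∩ {A,C} = {A} (intersection, +0)
AT@4: {T} ∪ {C} = {C,T} (union, +1)
IM@4: {C} ∪ {T} = {C,T} (union, +1)
AIMT@4: {C,T} ∩ {C,T} = {C,T} (intersection, +0)
GR@4: {G} ∪ {A} = {A,G} (union, +1)
AGIMRT@4: {C,T} ∪ {A,G} = {A,C,G,T} (union, +1)
AT@5: {A} ∪ {T} = {A,T} (union, +1)
IM@5: {T} ∪ {A} = {A,T} (union, +1)
AIMT@5: {A,T} ∩ {A,T} = {A,T} (intersection, +0)
GR@5: {T} ∪ {G} = {G,T} (union, +1)
AGIMRT@5: {A,T} ∩ {G,T} = {T} (intersection, +0)
per-site changes: [3, 4, 2, 3, 4, 3]; total = 19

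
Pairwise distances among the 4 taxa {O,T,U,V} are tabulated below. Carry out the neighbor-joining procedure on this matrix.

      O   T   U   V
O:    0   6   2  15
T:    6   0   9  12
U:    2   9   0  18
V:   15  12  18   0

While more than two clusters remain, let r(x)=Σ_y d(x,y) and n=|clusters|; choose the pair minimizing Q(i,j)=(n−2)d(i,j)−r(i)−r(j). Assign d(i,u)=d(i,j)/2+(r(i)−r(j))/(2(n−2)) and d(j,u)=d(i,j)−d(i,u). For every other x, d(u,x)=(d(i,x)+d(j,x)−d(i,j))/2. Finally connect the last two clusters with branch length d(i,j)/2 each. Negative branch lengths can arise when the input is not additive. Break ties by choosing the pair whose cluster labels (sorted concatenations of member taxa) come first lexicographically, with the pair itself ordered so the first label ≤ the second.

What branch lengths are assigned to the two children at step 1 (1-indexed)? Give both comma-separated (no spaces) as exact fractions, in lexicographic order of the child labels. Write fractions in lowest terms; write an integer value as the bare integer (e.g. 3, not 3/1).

-1/2,5/2

step 1: merge (O,U) at d=2, Q=-48; branch lengths O→-1/2, U→5/2; new cluster OU
  updated: d(OU,T)=13/2, d(OU,V)=31/2
step 2: merge (OU,T) at d=13/2, Q=-34; branch lengths OU→5, T→3/2; new cluster OTU
  updated: d(OTU,V)=21/2
step 3: merge (OTU,V) at d=21/2; branch lengths OTU→21/4, V→21/4; new cluster OTUV
final tree: (((O:-1/2,U:5/2):5,T:3/2):21/4,V:21/4)
total length: 19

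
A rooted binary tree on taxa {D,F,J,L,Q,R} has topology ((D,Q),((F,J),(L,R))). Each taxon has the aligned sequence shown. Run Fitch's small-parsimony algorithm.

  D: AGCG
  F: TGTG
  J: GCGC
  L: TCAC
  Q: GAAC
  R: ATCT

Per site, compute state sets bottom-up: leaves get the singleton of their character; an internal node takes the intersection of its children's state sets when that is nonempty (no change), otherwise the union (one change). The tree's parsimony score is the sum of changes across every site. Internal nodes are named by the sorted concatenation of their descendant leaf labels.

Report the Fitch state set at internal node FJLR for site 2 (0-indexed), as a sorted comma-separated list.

DQ@0: {A} ∪ {G} = {A,G} (union, +1)
FJ@0: {T} ∪ {G} = {G,T} (union, +1)
LR@0: {T} ∪ {A} = {A,T} (union, +1)
FJLR@0: {G,T} ∩ {A,T} = {T} (intersection, +0)
DFJLQR@0: {A,G} ∪ {T} = {A,G,T} (union, +1)
DQ@1: {G} ∪ {A} = {A,G} (union, +1)
FJ@1: {G} ∪ {C} = {C,G} (union, +1)
LR@1: {C} ∪ {T} = {C,T} (union, +1)
FJLR@1: {C,G} ∩ {C,T} = {C} (intersection, +0)
DFJLQR@1: {A,G} ∪ {C} = {A,C,G} (union, +1)
DQ@2: {C} ∪ {A} = {A,C} (union, +1)
FJ@2: {T} ∪ {G} = {G,T} (union, +1)
LR@2: {A} ∪ {C} = {A,C} (union, +1)
FJLR@2: {G,T} ∪ {A,C} = {A,C,G,T} (union, +1)
DFJLQR@2: {A,C} ∩ {A,C,G,T} = {A,C} (intersection, +0)
DQ@3: {G} ∪ {C} = {C,G} (union, +1)
FJ@3: {G} ∪ {C} = {C,G} (union, +1)
LR@3: {C} ∪ {T} = {C,T} (union, +1)
FJLR@3: {C,G} ∩ {C,T} = {C} (intersection, +0)
DFJLQR@3: {C,G} ∩ {C} = {C} (intersection, +0)
per-site changes: [4, 4, 4, 3]; total = 15

A,C,G,T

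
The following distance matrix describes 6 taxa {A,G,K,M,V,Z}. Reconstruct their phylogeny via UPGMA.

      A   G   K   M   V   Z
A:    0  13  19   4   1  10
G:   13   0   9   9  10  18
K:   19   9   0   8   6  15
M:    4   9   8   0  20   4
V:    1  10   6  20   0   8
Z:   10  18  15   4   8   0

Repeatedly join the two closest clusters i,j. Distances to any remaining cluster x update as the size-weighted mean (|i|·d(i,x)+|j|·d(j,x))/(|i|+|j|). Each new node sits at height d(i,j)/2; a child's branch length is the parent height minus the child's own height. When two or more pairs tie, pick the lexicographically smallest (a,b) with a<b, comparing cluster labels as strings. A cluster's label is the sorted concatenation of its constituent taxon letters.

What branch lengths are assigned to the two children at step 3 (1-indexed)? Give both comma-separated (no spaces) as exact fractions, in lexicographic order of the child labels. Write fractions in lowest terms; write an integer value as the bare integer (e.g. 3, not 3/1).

iteration 1: select A,V (d=1); attach at lengths (1/2, 1/2); label the merged cluster AV
  updated: d(AV,G)=23/2, d(AV,K)=25/2, d(AV,M)=12, d(AV,Z)=9
iteration 2: select M,Z (d=4); attach at lengths (2, 2); label the merged cluster MZ
  updated: d(AV,MZ)=21/2, d(G,MZ)=27/2, d(K,MZ)=23/2
iteration 3: select G,K (d=9); attach at lengths (9/2, 9/2); label the merged cluster GK
  updated: d(AV,GK)=12, d(GK,MZ)=25/2
iteration 4: select AV,MZ (d=21/2); attach at lengths (19/4, 13/4); label the merged cluster AMVZ
  updated: d(AMVZ,GK)=49/4
iteration 5: select AMVZ,GK (d=49/4); attach at lengths (7/8, 13/8); label the merged cluster AGKMVZ
final tree: (((A:1/2,V:1/2):19/4,(M:2,Z:2):13/4):7/8,(G:9/2,K:9/2):13/8)
total length: 49/2

9/2,9/2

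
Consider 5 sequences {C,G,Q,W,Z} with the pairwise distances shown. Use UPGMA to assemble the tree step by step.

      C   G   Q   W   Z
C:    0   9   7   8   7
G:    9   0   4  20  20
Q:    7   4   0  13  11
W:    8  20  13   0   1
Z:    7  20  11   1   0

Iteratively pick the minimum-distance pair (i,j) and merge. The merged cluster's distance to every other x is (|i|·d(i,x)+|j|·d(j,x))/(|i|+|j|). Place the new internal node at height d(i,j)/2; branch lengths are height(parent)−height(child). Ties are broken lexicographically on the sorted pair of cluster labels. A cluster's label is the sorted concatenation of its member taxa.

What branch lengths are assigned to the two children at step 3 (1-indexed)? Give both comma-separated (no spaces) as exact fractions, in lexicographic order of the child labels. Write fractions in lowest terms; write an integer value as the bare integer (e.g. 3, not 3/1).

15/4,13/4

step 1: merge (W,Z) at d=1; branch lengths W→1/2, Z→1/2; new cluster WZ
  updated: d(C,WZ)=15/2, d(G,WZ)=20, d(Q,WZ)=12
step 2: merge (G,Q) at d=4; branch lengths G→2, Q→2; new cluster GQ
  updated: d(C,GQ)=8, d(GQ,WZ)=16
step 3: merge (C,WZ) at d=15/2; branch lengths C→15/4, WZ→13/4; new cluster CWZ
  updated: d(CWZ,GQ)=40/3
step 4: merge (CWZ,GQ) at d=40/3; branch lengths CWZ→35/12, GQ→14/3; new cluster CGQWZ
final tree: ((C:15/4,(W:1/2,Z:1/2):13/4):35/12,(G:2,Q:2):14/3)
total length: 235/12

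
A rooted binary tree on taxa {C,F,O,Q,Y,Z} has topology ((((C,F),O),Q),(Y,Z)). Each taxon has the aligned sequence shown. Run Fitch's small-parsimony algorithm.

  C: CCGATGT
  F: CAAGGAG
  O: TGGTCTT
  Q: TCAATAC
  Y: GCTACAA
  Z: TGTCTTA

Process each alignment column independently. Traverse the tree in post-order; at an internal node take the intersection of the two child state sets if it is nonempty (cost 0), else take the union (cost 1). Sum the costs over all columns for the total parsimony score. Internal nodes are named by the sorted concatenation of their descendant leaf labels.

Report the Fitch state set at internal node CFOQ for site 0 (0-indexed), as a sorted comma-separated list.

T

CF@0: {C} ∩ {C} = {C} (intersection, +0)
CFO@0: {C} ∪ {T} = {C,T} (union, +1)
CFOQ@0: {C,T} ∩ {T} = {T} (intersection, +0)
YZ@0: {G} ∪ {T} = {G,T} (union, +1)
CFOQYZ@0: {T} ∩ {G,T} = {T} (intersection, +0)
CF@1: {C} ∪ {A} = {A,C} (union, +1)
CFO@1: {A,C} ∪ {G} = {A,C,G} (union, +1)
CFOQ@1: {A,C,G} ∩ {C} = {C} (intersection, +0)
YZ@1: {C} ∪ {G} = {C,G} (union, +1)
CFOQYZ@1: {C} ∩ {C,G} = {C} (intersection, +0)
CF@2: {G} ∪ {A} = {A,G} (union, +1)
CFO@2: {A,G} ∩ {G} = {G} (intersection, +0)
CFOQ@2: {G} ∪ {A} = {A,G} (union, +1)
YZ@2: {T} ∩ {T} = {T} (intersection, +0)
CFOQYZ@2: {A,G} ∪ {T} = {A,G,T} (union, +1)
CF@3: {A} ∪ {G} = {A,G} (union, +1)
CFO@3: {A,G} ∪ {T} = {A,G,T} (union, +1)
CFOQ@3: {A,G,T} ∩ {A} = {A} (intersection, +0)
YZ@3: {A} ∪ {C} = {A,C} (union, +1)
CFOQYZ@3: {A} ∩ {A,C} = {A} (intersection, +0)
CF@4: {T} ∪ {G} = {G,T} (union, +1)
CFO@4: {G,T} ∪ {C} = {C,G,T} (union, +1)
CFOQ@4: {C,G,T} ∩ {T} = {T} (intersection, +0)
YZ@4: {C} ∪ {T} = {C,T} (union, +1)
CFOQYZ@4: {T} ∩ {C,T} = {T} (intersection, +0)
CF@5: {G} ∪ {A} = {A,G} (union, +1)
CFO@5: {A,G} ∪ {T} = {A,G,T} (union, +1)
CFOQ@5: {A,G,T} ∩ {A} = {A} (intersection, +0)
YZ@5: {A} ∪ {T} = {A,T} (union, +1)
CFOQYZ@5: {A} ∩ {A,T} = {A} (intersection, +0)
CF@6: {T} ∪ {G} = {G,T} (union, +1)
CFO@6: {G,T} ∩ {T} = {T} (intersection, +0)
CFOQ@6: {T} ∪ {C} = {C,T} (union, +1)
YZ@6: {A} ∩ {A} = {A} (intersection, +0)
CFOQYZ@6: {C,T} ∪ {A} = {A,C,T} (union, +1)
per-site changes: [2, 3, 3, 3, 3, 3, 3]; total = 20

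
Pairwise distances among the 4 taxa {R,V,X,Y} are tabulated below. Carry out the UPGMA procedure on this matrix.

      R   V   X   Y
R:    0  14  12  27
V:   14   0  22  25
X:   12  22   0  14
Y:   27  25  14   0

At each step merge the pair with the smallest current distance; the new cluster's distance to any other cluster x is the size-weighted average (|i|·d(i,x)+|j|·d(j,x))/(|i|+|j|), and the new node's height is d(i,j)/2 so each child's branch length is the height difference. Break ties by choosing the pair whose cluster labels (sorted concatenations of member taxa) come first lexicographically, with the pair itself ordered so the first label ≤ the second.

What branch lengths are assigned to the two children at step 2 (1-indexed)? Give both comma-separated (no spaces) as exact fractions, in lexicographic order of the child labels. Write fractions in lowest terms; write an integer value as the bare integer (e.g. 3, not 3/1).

3,9

1. join R+X (d=12) ⇒ RX; edges |R|=6, |X|=6
  updated: d(RX,V)=18, d(RX,Y)=41/2
2. join RX+V (d=18) ⇒ RVX; edges |RX|=3, |V|=9
  updated: d(RVX,Y)=22
3. join RVX+Y (d=22) ⇒ RVXY; edges |RVX|=2, |Y|=11
final tree: (((R:6,X:6):3,V:9):2,Y:11)
total length: 37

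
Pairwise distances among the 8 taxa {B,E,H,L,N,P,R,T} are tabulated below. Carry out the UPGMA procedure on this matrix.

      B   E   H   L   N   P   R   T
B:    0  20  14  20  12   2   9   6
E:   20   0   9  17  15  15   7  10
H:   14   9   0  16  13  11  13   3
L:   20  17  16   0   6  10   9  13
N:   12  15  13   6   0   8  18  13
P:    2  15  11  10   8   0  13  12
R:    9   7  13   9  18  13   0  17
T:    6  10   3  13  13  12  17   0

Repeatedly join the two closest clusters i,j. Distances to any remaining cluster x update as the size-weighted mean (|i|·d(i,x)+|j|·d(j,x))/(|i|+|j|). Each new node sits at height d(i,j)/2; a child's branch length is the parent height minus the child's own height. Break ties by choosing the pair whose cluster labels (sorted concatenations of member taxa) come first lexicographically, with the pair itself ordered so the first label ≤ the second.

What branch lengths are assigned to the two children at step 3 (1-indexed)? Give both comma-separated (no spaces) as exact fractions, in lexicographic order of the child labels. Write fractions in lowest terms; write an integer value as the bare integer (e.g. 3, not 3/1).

step 1: merge (B,P) at d=2; branch lengths B→1, P→1; new cluster BP
  updated: d(BP,E)=35/2, d(BP,H)=25/2, d(BP,L)=15, d(BP,N)=10, d(BP,R)=11, d(BP,T)=9
step 2: merge (H,T) at d=3; branch lengths H→3/2, T→3/2; new cluster HT
  updated: d(BP,HT)=43/4, d(E,HT)=19/2, d(HT,L)=29/2, d(HT,N)=13, d(HT,R)=15
step 3: merge (L,N) at d=6; branch lengths L→3, N→3; new cluster LN
  updated: d(BP,LN)=25/2, d(E,LN)=16, d(HT,LN)=55/4, d(LN,R)=27/2
step 4: merge (E,R) at d=7; branch lengths E→7/2, R→7/2; new cluster ER
  updated: d(BP,ER)=57/4, d(ER,HT)=49/4, d(ER,LN)=59/4
step 5: merge (BP,HT) at d=43/4; branch lengths BP→35/8, HT→31/8; new cluster BHPT
  updated: d(BHPT,ER)=53/4, d(BHPT,LN)=105/8
step 6: merge (BHPT,LN) at d=105/8; branch lengths BHPT→19/16, LN→57/16; new cluster BHLNPT
  updated: d(BHLNPT,ER)=55/4
step 7: merge (BHLNPT,ER) at d=55/4; branch lengths BHLNPT→5/16, ER→27/8; new cluster BEHLNPRT
final tree: ((((B:1,P:1):35/8,(H:3/2,T:3/2):31/8):19/16,(L:3,N:3):57/16):5/16,(E:7/2,R:7/2):27/8)
total length: 555/16

3,3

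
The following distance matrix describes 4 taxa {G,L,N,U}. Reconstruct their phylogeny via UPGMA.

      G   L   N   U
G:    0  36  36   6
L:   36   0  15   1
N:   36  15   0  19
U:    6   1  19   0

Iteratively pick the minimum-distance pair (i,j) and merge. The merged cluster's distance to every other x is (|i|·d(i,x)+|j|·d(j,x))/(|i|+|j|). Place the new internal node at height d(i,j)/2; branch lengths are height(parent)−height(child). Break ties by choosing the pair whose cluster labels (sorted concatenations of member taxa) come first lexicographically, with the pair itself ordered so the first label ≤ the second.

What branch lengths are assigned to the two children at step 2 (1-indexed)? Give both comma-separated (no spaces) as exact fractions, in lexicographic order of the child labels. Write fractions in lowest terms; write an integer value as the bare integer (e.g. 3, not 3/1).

1. join L+U (d=1) ⇒ LU; edges |L|=1/2, |U|=1/2
  updated: d(G,LU)=21, d(LU,N)=17
2. join LU+N (d=17) ⇒ LNU; edges |LU|=8, |N|=17/2
  updated: d(G,LNU)=26
3. join G+LNU (d=26) ⇒ GLNU; edges |G|=13, |LNU|=9/2
final tree: (G:13,((L:1/2,U:1/2):8,N:17/2):9/2)
total length: 35

8,17/2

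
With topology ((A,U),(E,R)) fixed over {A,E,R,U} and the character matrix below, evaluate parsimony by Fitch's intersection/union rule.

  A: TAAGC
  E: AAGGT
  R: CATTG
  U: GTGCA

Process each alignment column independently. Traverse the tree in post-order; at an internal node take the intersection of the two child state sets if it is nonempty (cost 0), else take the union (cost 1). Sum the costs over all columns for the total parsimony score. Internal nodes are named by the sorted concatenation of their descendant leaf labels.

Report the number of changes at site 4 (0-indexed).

[col 0] AU: children A:{T}, U:{G} ∪→ {G,T}; cost 1
[col 0] ER: children E:{A}, R:{C} ∪→ {A,C}; cost 1
[col 0] AERU: children AU:{G,T}, ER:{A,C} ∪→ {A,C,G,T}; cost 1
[col 1] AU: children A:{A}, U:{T} ∪→ {A,T}; cost 1
[col 1] ER: children E:{A}, R:{A} ∩→ {A}; cost 0
[col 1] AERU: children AU:{A,T}, ER:{A} ∩→ {A}; cost 0
[col 2] AU: children A:{A}, U:{G} ∪→ {A,G}; cost 1
[col 2] ER: children E:{G}, R:{T} ∪→ {G,T}; cost 1
[col 2] AERU: children AU:{A,G}, ER:{G,T} ∩→ {G}; cost 0
[col 3] AU: children A:{G}, U:{C} ∪→ {C,G}; cost 1
[col 3] ER: children E:{G}, R:{T} ∪→ {G,T}; cost 1
[col 3] AERU: children AU:{C,G}, ER:{G,T} ∩→ {G}; cost 0
[col 4] AU: children A:{C}, U:{A} ∪→ {A,C}; cost 1
[col 4] ER: children E:{T}, R:{G} ∪→ {G,T}; cost 1
[col 4] AERU: children AU:{A,C}, ER:{G,T} ∪→ {A,C,G,T}; cost 1
per-site changes: [3, 1, 2, 2, 3]; total = 11

3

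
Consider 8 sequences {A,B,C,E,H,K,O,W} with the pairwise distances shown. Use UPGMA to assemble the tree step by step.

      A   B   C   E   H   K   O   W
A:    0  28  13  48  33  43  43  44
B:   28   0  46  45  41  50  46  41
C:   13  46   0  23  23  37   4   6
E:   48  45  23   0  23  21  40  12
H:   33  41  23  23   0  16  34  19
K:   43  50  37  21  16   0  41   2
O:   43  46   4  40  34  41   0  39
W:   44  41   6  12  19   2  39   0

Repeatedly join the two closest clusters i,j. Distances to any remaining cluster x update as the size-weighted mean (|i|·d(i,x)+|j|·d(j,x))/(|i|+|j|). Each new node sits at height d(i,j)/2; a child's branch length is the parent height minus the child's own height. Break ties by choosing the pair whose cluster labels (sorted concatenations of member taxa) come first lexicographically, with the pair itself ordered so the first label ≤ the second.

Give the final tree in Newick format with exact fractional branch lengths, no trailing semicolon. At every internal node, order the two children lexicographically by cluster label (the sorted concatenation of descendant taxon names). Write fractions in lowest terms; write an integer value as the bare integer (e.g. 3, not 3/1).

((A:14,B:14):157/24,((C:2,O:2):211/16,((E:33/4,(K:1,W:1):29/4):17/12,H:29/3):265/48):257/48)

iteration 1: select K,W (d=2); attach at lengths (1, 1); label the merged cluster KW
  updated: d(A,KW)=87/2, d(B,KW)=91/2, d(C,KW)=43/2, d(E,KW)=33/2, d(H,KW)=35/2, d(KW,O)=40
iteration 2: select C,O (d=4); attach at lengths (2, 2); label the merged cluster CO
  updated: d(A,CO)=28, d(B,CO)=46, d(CO,E)=63/2, d(CO,H)=57/2, d(CO,KW)=123/4
iteration 3: select E,KW (d=33/2); attach at lengths (33/4, 29/4); label the merged cluster EKW
  updated: d(A,EKW)=45, d(B,EKW)=136/3, d(CO,EKW)=31, d(EKW,H)=58/3
iteration 4: select EKW,H (d=58/3); attach at lengths (17/12, 29/3); label the merged cluster EHKW
  updated: d(A,EHKW)=42, d(B,EHKW)=177/4, d(CO,EHKW)=243/8
iteration 5: select A,B (d=28); attach at lengths (14, 14); label the merged cluster AB
  updated: d(AB,CO)=37, d(AB,EHKW)=345/8
iteration 6: select CO,EHKW (d=243/8); attach at lengths (211/16, 265/48); label the merged cluster CEHKOW
  updated: d(AB,CEHKOW)=493/12
iteration 7: select AB,CEHKOW (d=493/12); attach at lengths (157/24, 257/48); label the merged cluster ABCEHKOW
final tree: ((A:14,B:14):157/24,((C:2,O:2):211/16,((E:33/4,(K:1,W:1):29/4):17/12,H:29/3):265/48):257/48)
total length: 1459/16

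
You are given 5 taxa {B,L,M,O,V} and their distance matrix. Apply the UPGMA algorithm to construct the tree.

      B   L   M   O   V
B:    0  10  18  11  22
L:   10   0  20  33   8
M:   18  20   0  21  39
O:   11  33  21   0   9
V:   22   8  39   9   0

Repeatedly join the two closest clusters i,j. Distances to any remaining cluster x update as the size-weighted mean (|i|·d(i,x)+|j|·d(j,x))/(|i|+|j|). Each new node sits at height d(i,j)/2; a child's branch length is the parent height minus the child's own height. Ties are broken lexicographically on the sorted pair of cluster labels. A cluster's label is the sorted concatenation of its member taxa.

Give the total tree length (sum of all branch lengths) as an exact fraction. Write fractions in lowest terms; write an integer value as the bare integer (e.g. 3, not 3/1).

173/4

1. join L+V (d=8) ⇒ LV; edges |L|=4, |V|=4
  updated: d(B,LV)=16, d(LV,M)=59/2, d(LV,O)=21
2. join B+O (d=11) ⇒ BO; edges |B|=11/2, |O|=11/2
  updated: d(BO,LV)=37/2, d(BO,M)=39/2
3. join BO+LV (d=37/2) ⇒ BLOV; edges |BO|=15/4, |LV|=21/4
  updated: d(BLOV,M)=49/2
4. join BLOV+M (d=49/2) ⇒ BLMOV; edges |BLOV|=3, |M|=49/4
final tree: (((B:11/2,O:11/2):15/4,(L:4,V:4):21/4):3,M:49/4)
total length: 173/4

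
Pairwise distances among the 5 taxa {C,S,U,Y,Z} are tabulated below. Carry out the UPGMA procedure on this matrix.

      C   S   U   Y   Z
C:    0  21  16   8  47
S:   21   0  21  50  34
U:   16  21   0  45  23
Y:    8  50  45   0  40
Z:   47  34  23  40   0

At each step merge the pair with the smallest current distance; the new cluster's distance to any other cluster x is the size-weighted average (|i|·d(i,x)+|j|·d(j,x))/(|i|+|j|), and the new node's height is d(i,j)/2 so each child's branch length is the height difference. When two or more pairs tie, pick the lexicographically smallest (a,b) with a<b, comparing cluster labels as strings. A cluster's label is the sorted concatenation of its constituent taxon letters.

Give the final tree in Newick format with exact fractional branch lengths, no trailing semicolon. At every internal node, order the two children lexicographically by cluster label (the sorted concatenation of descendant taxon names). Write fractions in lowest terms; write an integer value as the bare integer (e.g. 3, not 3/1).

((C:4,Y:4):57/4,((S:21/2,U:21/2):15/4,Z:57/4):4)

1. join C+Y (d=8) ⇒ CY; edges |C|=4, |Y|=4
  updated: d(CY,S)=71/2, d(CY,U)=61/2, d(CY,Z)=87/2
2. join S+U (d=21) ⇒ SU; edges |S|=21/2, |U|=21/2
  updated: d(CY,SU)=33, d(SU,Z)=57/2
3. join SU+Z (d=57/2) ⇒ SUZ; edges |SU|=15/4, |Z|=57/4
  updated: d(CY,SUZ)=73/2
4. join CY+SUZ (d=73/2) ⇒ CSUYZ; edges |CY|=57/4, |SUZ|=4
final tree: ((C:4,Y:4):57/4,((S:21/2,U:21/2):15/4,Z:57/4):4)
total length: 261/4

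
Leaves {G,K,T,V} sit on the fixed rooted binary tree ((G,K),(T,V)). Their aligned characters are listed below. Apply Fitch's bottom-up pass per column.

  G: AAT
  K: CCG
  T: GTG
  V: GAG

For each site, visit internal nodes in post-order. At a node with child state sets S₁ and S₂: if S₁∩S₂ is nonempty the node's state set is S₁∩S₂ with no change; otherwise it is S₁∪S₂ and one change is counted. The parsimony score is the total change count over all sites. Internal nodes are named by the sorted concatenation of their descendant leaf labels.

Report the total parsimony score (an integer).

5

[col 0] GK: children G:{A}, K:{C} ∪→ {A,C}; cost 1
[col 0] TV: children T:{G}, V:{G} ∩→ {G}; cost 0
[col 0] GKTV: children GK:{A,C}, TV:{G} ∪→ {A,C,G}; cost 1
[col 1] GK: children G:{A}, K:{C} ∪→ {A,C}; cost 1
[col 1] TV: children T:{T}, V:{A} ∪→ {A,T}; cost 1
[col 1] GKTV: children GK:{A,C}, TV:{A,T} ∩→ {A}; cost 0
[col 2] GK: children G:{T}, K:{G} ∪→ {G,T}; cost 1
[col 2] TV: children T:{G}, V:{G} ∩→ {G}; cost 0
[col 2] GKTV: children GK:{G,T}, TV:{G} ∩→ {G}; cost 0
per-site changes: [2, 2, 1]; total = 5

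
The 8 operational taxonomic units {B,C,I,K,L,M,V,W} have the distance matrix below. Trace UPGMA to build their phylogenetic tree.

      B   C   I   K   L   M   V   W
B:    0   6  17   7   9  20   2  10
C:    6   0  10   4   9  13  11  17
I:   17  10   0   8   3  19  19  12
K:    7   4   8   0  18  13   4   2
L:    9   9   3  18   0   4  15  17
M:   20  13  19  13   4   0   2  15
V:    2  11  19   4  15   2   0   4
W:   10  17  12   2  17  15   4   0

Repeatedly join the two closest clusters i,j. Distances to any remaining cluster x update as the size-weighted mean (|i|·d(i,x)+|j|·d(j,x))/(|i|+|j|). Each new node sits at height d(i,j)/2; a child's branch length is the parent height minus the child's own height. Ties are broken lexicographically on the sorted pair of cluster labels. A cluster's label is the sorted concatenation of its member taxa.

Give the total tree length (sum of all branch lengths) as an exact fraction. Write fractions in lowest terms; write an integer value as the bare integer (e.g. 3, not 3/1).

3631/120

iteration 1: select B,V (d=2); attach at lengths (1, 1); label the merged cluster BV
  updated: d(BV,C)=17/2, d(BV,I)=18, d(BV,K)=11/2, d(BV,L)=12, d(BV,M)=11, d(BV,W)=7
iteration 2: select K,W (d=2); attach at lengths (1, 1); label the merged cluster KW
  updated: d(BV,KW)=25/4, d(C,KW)=21/2, d(I,KW)=10, d(KW,L)=35/2, d(KW,M)=14
iteration 3: select I,L (d=3); attach at lengths (3/2, 3/2); label the merged cluster IL
  updated: d(BV,IL)=15, d(C,IL)=19/2, d(IL,KW)=55/4, d(IL,M)=23/2
iteration 4: select BV,KW (d=25/4); attach at lengths (17/8, 17/8); label the merged cluster BKVW
  updated: d(BKVW,C)=19/2, d(BKVW,IL)=115/8, d(BKVW,M)=25/2
iteration 5: select BKVW,C (d=19/2); attach at lengths (13/8, 19/4); label the merged cluster BCKVW
  updated: d(BCKVW,IL)=67/5, d(BCKVW,M)=63/5
iteration 6: select IL,M (d=23/2); attach at lengths (17/4, 23/4); label the merged cluster ILM
  updated: d(BCKVW,ILM)=197/15
iteration 7: select BCKVW,ILM (d=197/15); attach at lengths (109/60, 49/60); label the merged cluster BCIKLMVW
final tree: ((((B:1,V:1):17/8,(K:1,W:1):17/8):13/8,C:19/4):109/60,((I:3/2,L:3/2):17/4,M:23/4):49/60)
total length: 3631/120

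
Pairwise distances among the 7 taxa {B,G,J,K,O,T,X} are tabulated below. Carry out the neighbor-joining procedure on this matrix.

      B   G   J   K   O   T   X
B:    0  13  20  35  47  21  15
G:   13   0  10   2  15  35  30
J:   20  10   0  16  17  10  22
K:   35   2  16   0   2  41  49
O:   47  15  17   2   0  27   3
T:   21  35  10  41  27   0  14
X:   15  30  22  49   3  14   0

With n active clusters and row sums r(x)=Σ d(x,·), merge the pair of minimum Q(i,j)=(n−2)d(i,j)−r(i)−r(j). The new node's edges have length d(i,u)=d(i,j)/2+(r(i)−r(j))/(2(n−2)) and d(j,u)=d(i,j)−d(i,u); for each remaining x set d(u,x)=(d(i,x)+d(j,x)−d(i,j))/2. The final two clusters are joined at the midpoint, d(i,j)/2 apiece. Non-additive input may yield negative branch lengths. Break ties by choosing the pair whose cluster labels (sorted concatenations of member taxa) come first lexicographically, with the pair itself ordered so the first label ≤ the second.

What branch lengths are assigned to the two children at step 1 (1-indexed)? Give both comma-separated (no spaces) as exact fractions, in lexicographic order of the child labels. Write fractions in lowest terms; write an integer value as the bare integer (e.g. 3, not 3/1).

1. join K+O (d=2, Q=-246) ⇒ KO; edges |K|=22/5, |O|=-12/5
  updated: d(B,KO)=40, d(G,KO)=15/2, d(J,KO)=31/2, d(KO,T)=33, d(KO,X)=25
2. join G+KO (d=15/2, Q=-373/2) ⇒ GKO; edges |G|=9/16, |KO|=111/16
  updated: d(B,GKO)=91/4, d(GKO,J)=9, d(GKO,T)=121/4, d(GKO,X)=95/4
3. join GKO+J (d=9, Q=-479/4) ⇒ GJKO; edges |GKO|=69/8, |J|=3/8
  updated: d(B,GJKO)=135/8, d(GJKO,T)=125/8, d(GJKO,X)=147/8
4. join B+X (d=15, Q=-281/4) ⇒ BX; edges |B|=71/8, |X|=49/8
  updated: d(BX,GJKO)=81/8, d(BX,T)=10
5. join BX+GJKO (d=81/8, Q=-143/4) ⇒ BGJKOX; edges |BX|=9/4, |GJKO|=63/8
  updated: d(BGJKOX,T)=31/4
6. join BGJKOX+T (d=31/4) ⇒ BGJKOTX; edges |BGJKOX|=31/8, |T|=31/8
final tree: (((B:71/8,X:49/8):9/4,((G:9/16,(K:22/5,O:-12/5):111/16):69/8,J:3/8):63/8):31/8,T:31/8)
total length: 411/8

22/5,-12/5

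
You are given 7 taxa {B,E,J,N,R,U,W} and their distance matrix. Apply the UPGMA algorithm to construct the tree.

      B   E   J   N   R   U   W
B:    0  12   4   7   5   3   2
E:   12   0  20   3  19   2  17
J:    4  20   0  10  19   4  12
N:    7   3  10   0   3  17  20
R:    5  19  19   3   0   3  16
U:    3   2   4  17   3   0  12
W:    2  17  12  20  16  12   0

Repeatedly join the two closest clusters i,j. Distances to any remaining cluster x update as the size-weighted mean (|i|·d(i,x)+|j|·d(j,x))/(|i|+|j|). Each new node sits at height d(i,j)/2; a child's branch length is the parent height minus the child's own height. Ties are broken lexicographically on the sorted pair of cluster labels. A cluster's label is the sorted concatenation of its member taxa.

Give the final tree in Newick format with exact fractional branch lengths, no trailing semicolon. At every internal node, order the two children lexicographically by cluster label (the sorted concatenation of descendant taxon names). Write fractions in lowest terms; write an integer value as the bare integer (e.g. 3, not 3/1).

(((B:1,W:1):3,J:4):49/24,((E:1,U:1):17/4,(N:3/2,R:3/2):15/4):19/24)

iteration 1: select B,W (d=2); attach at lengths (1, 1); label the merged cluster BW
  updated: d(BW,E)=29/2, d(BW,J)=8, d(BW,N)=27/2, d(BW,R)=21/2, d(BW,U)=15/2
iteration 2: select E,U (d=2); attach at lengths (1, 1); label the merged cluster EU
  updated: d(BW,EU)=11, d(EU,J)=12, d(EU,N)=10, d(EU,R)=11
iteration 3: select N,R (d=3); attach at lengths (3/2, 3/2); label the merged cluster NR
  updated: d(BW,NR)=12, d(EU,NR)=21/2, d(J,NR)=29/2
iteration 4: select BW,J (d=8); attach at lengths (3, 4); label the merged cluster BJW
  updated: d(BJW,EU)=34/3, d(BJW,NR)=77/6
iteration 5: select EU,NR (d=21/2); attach at lengths (17/4, 15/4); label the merged cluster ENRU
  updated: d(BJW,ENRU)=145/12
iteration 6: select BJW,ENRU (d=145/12); attach at lengths (49/24, 19/24); label the merged cluster BEJNRUW
final tree: (((B:1,W:1):3,J:4):49/24,((E:1,U:1):17/4,(N:3/2,R:3/2):15/4):19/24)
total length: 149/6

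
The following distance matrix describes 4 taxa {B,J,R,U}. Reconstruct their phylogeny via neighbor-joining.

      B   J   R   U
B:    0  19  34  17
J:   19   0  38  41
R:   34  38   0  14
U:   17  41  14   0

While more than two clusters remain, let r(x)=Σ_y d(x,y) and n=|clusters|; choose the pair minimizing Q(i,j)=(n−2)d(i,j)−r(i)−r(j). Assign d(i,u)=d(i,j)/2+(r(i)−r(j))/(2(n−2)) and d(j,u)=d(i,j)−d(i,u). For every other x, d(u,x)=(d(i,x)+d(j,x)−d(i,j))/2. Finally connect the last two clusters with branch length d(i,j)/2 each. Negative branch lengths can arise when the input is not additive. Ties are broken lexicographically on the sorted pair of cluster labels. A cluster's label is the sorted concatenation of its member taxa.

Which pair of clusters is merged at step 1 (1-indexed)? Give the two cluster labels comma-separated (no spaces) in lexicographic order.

step 1: merge (B,J) at d=19, Q=-130; branch lengths B→5/2, J→33/2; new cluster BJ
  updated: d(BJ,R)=53/2, d(BJ,U)=39/2
step 2: merge (BJ,R) at d=53/2, Q=-60; branch lengths BJ→16, R→21/2; new cluster BJR
  updated: d(BJR,U)=7/2
step 3: merge (BJR,U) at d=7/2; branch lengths BJR→7/4, U→7/4; new cluster BJRU
final tree: (((B:5/2,J:33/2):16,R:21/2):7/4,U:7/4)
total length: 49

B,J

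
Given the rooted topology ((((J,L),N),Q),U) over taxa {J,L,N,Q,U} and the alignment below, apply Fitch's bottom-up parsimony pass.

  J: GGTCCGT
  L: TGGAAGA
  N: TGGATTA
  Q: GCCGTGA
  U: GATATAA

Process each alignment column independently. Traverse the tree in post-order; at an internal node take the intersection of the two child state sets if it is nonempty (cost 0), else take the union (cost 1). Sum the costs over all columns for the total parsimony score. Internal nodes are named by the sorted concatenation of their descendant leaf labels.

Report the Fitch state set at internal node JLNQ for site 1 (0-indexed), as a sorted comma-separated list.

C,G

site 0, node JL: J={G} ∪ L={T} → {G,T} (+1)
site 0, node JLN: JL={G,T} ∩ N={T} → {T} (+0)
site 0, node JLNQ: JLN={T} ∪ Q={G} → {G,T} (+1)
site 0, node JLNQU: JLNQ={G,T} ∩ U={G} → {G} (+0)
site 1, node JL: J={G} ∩ L={G} → {G} (+0)
site 1, node JLN: JL={G} ∩ N={G} → {G} (+0)
site 1, node JLNQ: JLN={G} ∪ Q={C} → {C,G} (+1)
site 1, node JLNQU: JLNQ={C,G} ∪ U={A} → {A,C,G} (+1)
site 2, node JL: J={T} ∪ L={G} → {G,T} (+1)
site 2, node JLN: JL={G,T} ∩ N={G} → {G} (+0)
site 2, node JLNQ: JLN={G} ∪ Q={C} → {C,G} (+1)
site 2, node JLNQU: JLNQ={C,G} ∪ U={T} → {C,G,T} (+1)
site 3, node JL: J={C} ∪ L={A} → {A,C} (+1)
site 3, node JLN: JL={A,C} ∩ N={A} → {A} (+0)
site 3, node JLNQ: JLN={A} ∪ Q={G} → {A,G} (+1)
site 3, node JLNQU: JLNQ={A,G} ∩ U={A} → {A} (+0)
site 4, node JL: J={C} ∪ L={A} → {A,C} (+1)
site 4, node JLN: JL={A,C} ∪ N={T} → {A,C,T} (+1)
site 4, node JLNQ: JLN={A,C,T} ∩ Q={T} → {T} (+0)
site 4, node JLNQU: JLNQ={T} ∩ U={T} → {T} (+0)
site 5, node JL: J={G} ∩ L={G} → {G} (+0)
site 5, node JLN: JL={G} ∪ N={T} → {G,T} (+1)
site 5, node JLNQ: JLN={G,T} ∩ Q={G} → {G} (+0)
site 5, node JLNQU: JLNQ={G} ∪ U={A} → {A,G} (+1)
site 6, node JL: J={T} ∪ L={A} → {A,T} (+1)
site 6, node JLN: JL={A,T} ∩ N={A} → {A} (+0)
site 6, node JLNQ: JLN={A} ∩ Q={A} → {A} (+0)
site 6, node JLNQU: JLNQ={A} ∩ U={A} → {A} (+0)
per-site changes: [2, 2, 3, 2, 2, 2, 1]; total = 14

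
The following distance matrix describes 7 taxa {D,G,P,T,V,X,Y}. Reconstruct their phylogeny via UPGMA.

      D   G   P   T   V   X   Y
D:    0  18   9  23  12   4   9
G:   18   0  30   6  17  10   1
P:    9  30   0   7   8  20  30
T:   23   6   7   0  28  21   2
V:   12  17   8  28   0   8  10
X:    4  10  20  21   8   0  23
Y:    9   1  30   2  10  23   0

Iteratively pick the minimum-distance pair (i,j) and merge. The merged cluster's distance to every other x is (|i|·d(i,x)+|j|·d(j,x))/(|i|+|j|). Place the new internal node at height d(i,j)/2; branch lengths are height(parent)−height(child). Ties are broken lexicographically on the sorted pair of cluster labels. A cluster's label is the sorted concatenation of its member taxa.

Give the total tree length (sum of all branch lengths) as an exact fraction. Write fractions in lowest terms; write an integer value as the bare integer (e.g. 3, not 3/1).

iteration 1: select G,Y (d=1); attach at lengths (1/2, 1/2); label the merged cluster GY
  updated: d(D,GY)=27/2, d(GY,P)=30, d(GY,T)=4, d(GY,V)=27/2, d(GY,X)=33/2
iteration 2: select D,X (d=4); attach at lengths (2, 2); label the merged cluster DX
  updated: d(DX,GY)=15, d(DX,P)=29/2, d(DX,T)=22, d(DX,V)=10
iteration 3: select GY,T (d=4); attach at lengths (3/2, 2); label the merged cluster GTY
  updated: d(DX,GTY)=52/3, d(GTY,P)=67/3, d(GTY,V)=55/3
iteration 4: select P,V (d=8); attach at lengths (4, 4); label the merged cluster PV
  updated: d(DX,PV)=49/4, d(GTY,PV)=61/3
iteration 5: select DX,PV (d=49/4); attach at lengths (33/8, 17/8); label the merged cluster DPVX
  updated: d(DPVX,GTY)=113/6
iteration 6: select DPVX,GTY (d=113/6); attach at lengths (79/24, 89/12); label the merged cluster DGPTVXY
final tree: (((D:2,X:2):33/8,(P:4,V:4):17/8):79/24,((G:1/2,Y:1/2):3/2,T:2):89/12)
total length: 803/24

803/24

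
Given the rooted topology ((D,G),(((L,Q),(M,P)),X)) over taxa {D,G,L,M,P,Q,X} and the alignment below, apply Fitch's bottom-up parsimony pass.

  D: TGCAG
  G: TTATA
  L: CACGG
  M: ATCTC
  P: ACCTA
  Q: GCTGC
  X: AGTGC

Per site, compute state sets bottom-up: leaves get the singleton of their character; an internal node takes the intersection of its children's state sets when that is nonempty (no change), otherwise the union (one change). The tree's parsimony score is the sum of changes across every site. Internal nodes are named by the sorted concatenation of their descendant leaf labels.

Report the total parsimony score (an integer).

17

[col 0] DG: children D:{T}, G:{T} ∩→ {T}; cost 0
[col 0] LQ: children L:{C}, Q:{G} ∪→ {C,G}; cost 1
[col 0] MP: children M:{A}, P:{A} ∩→ {A}; cost 0
[col 0] LMPQ: children LQ:{C,G}, MP:{A} ∪→ {A,C,G}; cost 1
[col 0] LMPQX: children LMPQ:{A,C,G}, X:{A} ∩→ {A}; cost 0
[col 0] DGLMPQX: children DG:{T}, LMPQX:{A} ∪→ {A,T}; cost 1
[col 1] DG: children D:{G}, G:{T} ∪→ {G,T}; cost 1
[col 1] LQ: children L:{A}, Q:{C} ∪→ {A,C}; cost 1
[col 1] MP: children M:{T}, P:{C} ∪→ {C,T}; cost 1
[col 1] LMPQ: children LQ:{A,C}, MP:{C,T} ∩→ {C}; cost 0
[col 1] LMPQX: children LMPQ:{C}, X:{G} ∪→ {C,G}; cost 1
[col 1] DGLMPQX: children DG:{G,T}, LMPQX:{C,G} ∩→ {G}; cost 0
[col 2] DG: children D:{C}, G:{A} ∪→ {A,C}; cost 1
[col 2] LQ: children L:{C}, Q:{T} ∪→ {C,T}; cost 1
[col 2] MP: children M:{C}, P:{C} ∩→ {C}; cost 0
[col 2] LMPQ: children LQ:{C,T}, MP:{C} ∩→ {C}; cost 0
[col 2] LMPQX: children LMPQ:{C}, X:{T} ∪→ {C,T}; cost 1
[col 2] DGLMPQX: children DG:{A,C}, LMPQX:{C,T} ∩→ {C}; cost 0
[col 3] DG: children D:{A}, G:{T} ∪→ {A,T}; cost 1
[col 3] LQ: children L:{G}, Q:{G} ∩→ {G}; cost 0
[col 3] MP: children M:{T}, P:{T} ∩→ {T}; cost 0
[col 3] LMPQ: children LQ:{G}, MP:{T} ∪→ {G,T}; cost 1
[col 3] LMPQX: children LMPQ:{G,T}, X:{G} ∩→ {G}; cost 0
[col 3] DGLMPQX: children DG:{A,T}, LMPQX:{G} ∪→ {A,G,T}; cost 1
[col 4] DG: children D:{G}, G:{A} ∪→ {A,G}; cost 1
[col 4] LQ: children L:{G}, Q:{C} ∪→ {C,G}; cost 1
[col 4] MP: children M:{C}, P:{A} ∪→ {A,C}; cost 1
[col 4] LMPQ: children LQ:{C,G}, MP:{A,C} ∩→ {C}; cost 0
[col 4] LMPQX: children LMPQ:{C}, X:{C} ∩→ {C}; cost 0
[col 4] DGLMPQX: children DG:{A,G}, LMPQX:{C} ∪→ {A,C,G}; cost 1
per-site changes: [3, 4, 3, 3, 4]; total = 17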